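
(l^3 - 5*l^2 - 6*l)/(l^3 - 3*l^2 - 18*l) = (l + 1)/(l + 3)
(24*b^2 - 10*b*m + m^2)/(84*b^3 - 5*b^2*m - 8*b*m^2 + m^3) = (6*b - m)/(21*b^2 + 4*b*m - m^2)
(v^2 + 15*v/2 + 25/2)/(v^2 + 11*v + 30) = (v + 5/2)/(v + 6)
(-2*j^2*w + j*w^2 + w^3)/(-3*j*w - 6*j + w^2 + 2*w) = w*(2*j^2 - j*w - w^2)/(3*j*w + 6*j - w^2 - 2*w)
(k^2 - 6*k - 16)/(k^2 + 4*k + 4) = (k - 8)/(k + 2)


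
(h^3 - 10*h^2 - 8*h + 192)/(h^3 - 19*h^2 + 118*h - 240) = (h + 4)/(h - 5)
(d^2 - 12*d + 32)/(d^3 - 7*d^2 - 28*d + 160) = 1/(d + 5)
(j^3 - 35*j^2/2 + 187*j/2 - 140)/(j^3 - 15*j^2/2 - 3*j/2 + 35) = (j - 8)/(j + 2)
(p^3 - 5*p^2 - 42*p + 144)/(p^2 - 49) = (p^3 - 5*p^2 - 42*p + 144)/(p^2 - 49)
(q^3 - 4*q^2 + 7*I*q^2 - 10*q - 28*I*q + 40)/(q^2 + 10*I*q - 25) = (q^2 + 2*q*(-2 + I) - 8*I)/(q + 5*I)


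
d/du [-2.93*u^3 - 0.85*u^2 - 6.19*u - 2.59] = -8.79*u^2 - 1.7*u - 6.19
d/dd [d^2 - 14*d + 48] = 2*d - 14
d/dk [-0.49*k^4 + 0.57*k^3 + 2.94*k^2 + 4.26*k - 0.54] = -1.96*k^3 + 1.71*k^2 + 5.88*k + 4.26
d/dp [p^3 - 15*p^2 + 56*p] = 3*p^2 - 30*p + 56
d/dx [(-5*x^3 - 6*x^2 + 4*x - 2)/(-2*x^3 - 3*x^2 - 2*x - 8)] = 3*(x^4 + 12*x^3 + 44*x^2 + 28*x - 12)/(4*x^6 + 12*x^5 + 17*x^4 + 44*x^3 + 52*x^2 + 32*x + 64)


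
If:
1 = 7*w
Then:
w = 1/7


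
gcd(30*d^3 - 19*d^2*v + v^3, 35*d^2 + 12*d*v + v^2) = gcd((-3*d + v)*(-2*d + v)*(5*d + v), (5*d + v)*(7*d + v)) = 5*d + v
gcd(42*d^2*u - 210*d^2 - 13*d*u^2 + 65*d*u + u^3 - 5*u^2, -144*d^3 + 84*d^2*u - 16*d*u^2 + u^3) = -6*d + u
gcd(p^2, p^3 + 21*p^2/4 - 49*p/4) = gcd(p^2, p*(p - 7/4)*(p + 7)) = p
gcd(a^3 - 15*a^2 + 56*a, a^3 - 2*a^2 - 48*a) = a^2 - 8*a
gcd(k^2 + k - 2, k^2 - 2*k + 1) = k - 1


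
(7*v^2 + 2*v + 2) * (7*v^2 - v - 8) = 49*v^4 + 7*v^3 - 44*v^2 - 18*v - 16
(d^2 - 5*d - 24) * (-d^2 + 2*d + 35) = -d^4 + 7*d^3 + 49*d^2 - 223*d - 840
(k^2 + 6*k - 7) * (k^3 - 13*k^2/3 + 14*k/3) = k^5 + 5*k^4/3 - 85*k^3/3 + 175*k^2/3 - 98*k/3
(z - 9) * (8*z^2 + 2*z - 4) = 8*z^3 - 70*z^2 - 22*z + 36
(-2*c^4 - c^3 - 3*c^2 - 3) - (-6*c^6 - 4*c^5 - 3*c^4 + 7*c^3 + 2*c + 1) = 6*c^6 + 4*c^5 + c^4 - 8*c^3 - 3*c^2 - 2*c - 4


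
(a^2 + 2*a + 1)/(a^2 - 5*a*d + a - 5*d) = (a + 1)/(a - 5*d)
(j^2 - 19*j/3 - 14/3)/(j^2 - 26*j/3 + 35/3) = (3*j + 2)/(3*j - 5)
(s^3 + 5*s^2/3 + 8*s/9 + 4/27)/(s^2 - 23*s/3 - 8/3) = (9*s^2 + 12*s + 4)/(9*(s - 8))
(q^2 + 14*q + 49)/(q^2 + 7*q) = (q + 7)/q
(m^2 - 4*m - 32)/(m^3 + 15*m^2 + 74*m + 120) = (m - 8)/(m^2 + 11*m + 30)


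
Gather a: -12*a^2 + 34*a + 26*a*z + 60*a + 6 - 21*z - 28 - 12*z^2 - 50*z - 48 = -12*a^2 + a*(26*z + 94) - 12*z^2 - 71*z - 70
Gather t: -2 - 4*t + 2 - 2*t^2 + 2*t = -2*t^2 - 2*t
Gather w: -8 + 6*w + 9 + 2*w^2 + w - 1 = 2*w^2 + 7*w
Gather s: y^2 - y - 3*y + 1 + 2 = y^2 - 4*y + 3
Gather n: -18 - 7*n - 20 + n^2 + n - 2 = n^2 - 6*n - 40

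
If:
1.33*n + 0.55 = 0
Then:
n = -0.41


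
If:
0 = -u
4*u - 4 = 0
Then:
No Solution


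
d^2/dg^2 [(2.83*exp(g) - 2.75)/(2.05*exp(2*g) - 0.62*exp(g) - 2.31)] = (11.893075*exp(4*g) - 42.63057*exp(3*g) + 90.89454*exp(2*g) - 57.200726*exp(g) + 19.039713)*exp(g)/(8.615125*exp(6*g) - 7.81665*exp(5*g) - 26.759265*exp(4*g) + 17.377732*exp(3*g) + 30.153123*exp(2*g) - 9.925146*exp(g) - 12.326391)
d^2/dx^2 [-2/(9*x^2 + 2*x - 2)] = 4*(81*x^2 + 18*x - 4*(9*x + 1)^2 - 18)/(9*x^2 + 2*x - 2)^3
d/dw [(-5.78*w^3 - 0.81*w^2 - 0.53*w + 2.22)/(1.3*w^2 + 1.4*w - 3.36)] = (-7.514*w^4 - 16.184*w^3 + 57.8174*w^2 - 0.328800000000001*w - 1.3272)/(1.69*w^4 + 3.64*w^3 - 6.776*w^2 - 9.408*w + 11.2896)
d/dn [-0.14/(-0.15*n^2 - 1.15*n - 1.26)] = (-0.042*n - 0.161)/(0.15*n^2 + 1.15*n + 1.26)^2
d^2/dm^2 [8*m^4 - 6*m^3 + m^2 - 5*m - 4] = 96*m^2 - 36*m + 2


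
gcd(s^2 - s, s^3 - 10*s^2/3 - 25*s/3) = s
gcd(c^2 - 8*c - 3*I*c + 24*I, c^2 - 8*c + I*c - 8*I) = c - 8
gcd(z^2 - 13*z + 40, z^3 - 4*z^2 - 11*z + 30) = z - 5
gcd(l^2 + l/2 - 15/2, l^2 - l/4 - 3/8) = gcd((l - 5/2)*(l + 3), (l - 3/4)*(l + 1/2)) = 1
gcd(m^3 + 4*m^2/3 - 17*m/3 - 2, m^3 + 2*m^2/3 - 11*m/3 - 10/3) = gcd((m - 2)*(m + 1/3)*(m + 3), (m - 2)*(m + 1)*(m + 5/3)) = m - 2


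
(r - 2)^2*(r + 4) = r^3 - 12*r + 16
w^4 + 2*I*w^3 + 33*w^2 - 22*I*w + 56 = (w - 4*I)*(w - 2*I)*(w + I)*(w + 7*I)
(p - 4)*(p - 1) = p^2 - 5*p + 4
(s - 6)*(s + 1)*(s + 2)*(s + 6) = s^4 + 3*s^3 - 34*s^2 - 108*s - 72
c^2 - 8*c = c*(c - 8)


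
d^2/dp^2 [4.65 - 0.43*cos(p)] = 0.43*cos(p)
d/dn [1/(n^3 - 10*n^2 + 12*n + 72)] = (-3*n^2 + 20*n - 12)/(n^3 - 10*n^2 + 12*n + 72)^2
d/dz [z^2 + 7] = 2*z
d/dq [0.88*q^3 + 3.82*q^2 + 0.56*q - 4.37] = 2.64*q^2 + 7.64*q + 0.56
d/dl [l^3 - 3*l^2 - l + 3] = 3*l^2 - 6*l - 1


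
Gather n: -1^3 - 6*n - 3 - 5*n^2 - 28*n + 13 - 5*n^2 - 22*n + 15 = -10*n^2 - 56*n + 24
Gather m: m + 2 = m + 2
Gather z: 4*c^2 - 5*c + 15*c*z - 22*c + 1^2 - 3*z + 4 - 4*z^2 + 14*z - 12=4*c^2 - 27*c - 4*z^2 + z*(15*c + 11) - 7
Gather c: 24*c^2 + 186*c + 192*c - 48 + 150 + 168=24*c^2 + 378*c + 270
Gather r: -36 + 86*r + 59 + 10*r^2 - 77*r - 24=10*r^2 + 9*r - 1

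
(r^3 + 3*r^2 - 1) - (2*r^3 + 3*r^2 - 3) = 2 - r^3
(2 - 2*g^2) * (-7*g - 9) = 14*g^3 + 18*g^2 - 14*g - 18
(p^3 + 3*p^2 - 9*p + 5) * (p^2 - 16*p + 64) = p^5 - 13*p^4 + 7*p^3 + 341*p^2 - 656*p + 320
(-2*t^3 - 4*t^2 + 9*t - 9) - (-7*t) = -2*t^3 - 4*t^2 + 16*t - 9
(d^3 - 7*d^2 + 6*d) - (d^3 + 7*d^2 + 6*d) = -14*d^2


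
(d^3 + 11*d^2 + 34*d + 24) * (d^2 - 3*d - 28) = d^5 + 8*d^4 - 27*d^3 - 386*d^2 - 1024*d - 672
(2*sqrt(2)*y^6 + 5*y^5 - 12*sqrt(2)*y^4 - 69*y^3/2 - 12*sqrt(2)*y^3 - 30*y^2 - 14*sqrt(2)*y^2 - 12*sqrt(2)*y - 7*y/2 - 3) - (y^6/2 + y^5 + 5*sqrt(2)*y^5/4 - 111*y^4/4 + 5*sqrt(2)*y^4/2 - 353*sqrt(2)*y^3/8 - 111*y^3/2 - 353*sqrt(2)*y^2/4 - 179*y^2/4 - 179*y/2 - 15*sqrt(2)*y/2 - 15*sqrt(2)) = -y^6/2 + 2*sqrt(2)*y^6 - 5*sqrt(2)*y^5/4 + 4*y^5 - 29*sqrt(2)*y^4/2 + 111*y^4/4 + 21*y^3 + 257*sqrt(2)*y^3/8 + 59*y^2/4 + 297*sqrt(2)*y^2/4 - 9*sqrt(2)*y/2 + 86*y - 3 + 15*sqrt(2)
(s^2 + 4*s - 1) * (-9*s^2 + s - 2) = -9*s^4 - 35*s^3 + 11*s^2 - 9*s + 2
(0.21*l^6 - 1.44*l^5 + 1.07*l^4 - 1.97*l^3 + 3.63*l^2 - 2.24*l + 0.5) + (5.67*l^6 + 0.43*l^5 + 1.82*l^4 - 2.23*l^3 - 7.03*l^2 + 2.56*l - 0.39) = 5.88*l^6 - 1.01*l^5 + 2.89*l^4 - 4.2*l^3 - 3.4*l^2 + 0.32*l + 0.11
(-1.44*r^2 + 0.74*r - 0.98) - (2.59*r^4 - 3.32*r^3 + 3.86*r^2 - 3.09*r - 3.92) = -2.59*r^4 + 3.32*r^3 - 5.3*r^2 + 3.83*r + 2.94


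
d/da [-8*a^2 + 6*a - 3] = 6 - 16*a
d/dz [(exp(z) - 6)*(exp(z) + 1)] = (2*exp(z) - 5)*exp(z)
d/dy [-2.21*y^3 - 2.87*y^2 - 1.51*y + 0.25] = -6.63*y^2 - 5.74*y - 1.51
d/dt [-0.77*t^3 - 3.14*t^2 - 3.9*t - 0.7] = -2.31*t^2 - 6.28*t - 3.9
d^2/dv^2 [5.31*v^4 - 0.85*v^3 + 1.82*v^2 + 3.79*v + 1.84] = 63.72*v^2 - 5.1*v + 3.64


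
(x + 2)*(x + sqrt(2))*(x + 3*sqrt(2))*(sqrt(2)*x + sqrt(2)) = sqrt(2)*x^4 + 3*sqrt(2)*x^3 + 8*x^3 + 8*sqrt(2)*x^2 + 24*x^2 + 16*x + 18*sqrt(2)*x + 12*sqrt(2)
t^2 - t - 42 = (t - 7)*(t + 6)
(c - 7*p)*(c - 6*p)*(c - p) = c^3 - 14*c^2*p + 55*c*p^2 - 42*p^3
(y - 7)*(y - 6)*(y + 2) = y^3 - 11*y^2 + 16*y + 84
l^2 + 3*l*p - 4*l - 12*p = (l - 4)*(l + 3*p)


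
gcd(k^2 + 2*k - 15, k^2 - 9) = k - 3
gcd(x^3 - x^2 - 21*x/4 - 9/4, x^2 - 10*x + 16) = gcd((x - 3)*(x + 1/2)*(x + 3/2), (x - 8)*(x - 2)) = 1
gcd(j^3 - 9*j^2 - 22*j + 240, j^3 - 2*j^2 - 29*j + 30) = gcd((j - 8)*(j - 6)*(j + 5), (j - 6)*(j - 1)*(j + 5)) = j^2 - j - 30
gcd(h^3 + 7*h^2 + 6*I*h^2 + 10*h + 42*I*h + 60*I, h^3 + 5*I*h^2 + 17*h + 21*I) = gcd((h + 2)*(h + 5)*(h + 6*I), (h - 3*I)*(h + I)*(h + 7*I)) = 1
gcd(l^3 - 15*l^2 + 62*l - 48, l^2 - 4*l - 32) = l - 8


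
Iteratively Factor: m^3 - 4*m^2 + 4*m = (m)*(m^2 - 4*m + 4) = m*(m - 2)*(m - 2)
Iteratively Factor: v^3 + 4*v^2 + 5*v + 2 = (v + 1)*(v^2 + 3*v + 2) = (v + 1)*(v + 2)*(v + 1)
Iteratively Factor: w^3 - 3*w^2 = (w - 3)*(w^2) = w*(w - 3)*(w)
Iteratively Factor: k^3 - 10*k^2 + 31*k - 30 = (k - 5)*(k^2 - 5*k + 6) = (k - 5)*(k - 2)*(k - 3)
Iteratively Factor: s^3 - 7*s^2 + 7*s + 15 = (s + 1)*(s^2 - 8*s + 15) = (s - 3)*(s + 1)*(s - 5)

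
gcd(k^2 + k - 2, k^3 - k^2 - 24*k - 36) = k + 2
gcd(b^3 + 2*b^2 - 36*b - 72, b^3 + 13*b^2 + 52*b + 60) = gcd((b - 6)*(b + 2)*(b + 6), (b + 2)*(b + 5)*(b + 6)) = b^2 + 8*b + 12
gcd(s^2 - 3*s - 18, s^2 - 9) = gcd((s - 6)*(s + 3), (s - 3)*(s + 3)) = s + 3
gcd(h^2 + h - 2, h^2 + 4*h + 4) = h + 2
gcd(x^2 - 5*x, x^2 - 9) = 1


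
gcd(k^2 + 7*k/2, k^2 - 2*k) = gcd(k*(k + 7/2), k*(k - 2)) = k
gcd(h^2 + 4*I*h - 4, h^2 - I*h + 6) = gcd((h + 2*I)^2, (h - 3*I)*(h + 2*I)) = h + 2*I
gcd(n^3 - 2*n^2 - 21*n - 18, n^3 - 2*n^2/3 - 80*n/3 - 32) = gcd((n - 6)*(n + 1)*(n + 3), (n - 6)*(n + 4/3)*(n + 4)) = n - 6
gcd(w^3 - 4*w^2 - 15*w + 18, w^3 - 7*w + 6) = w^2 + 2*w - 3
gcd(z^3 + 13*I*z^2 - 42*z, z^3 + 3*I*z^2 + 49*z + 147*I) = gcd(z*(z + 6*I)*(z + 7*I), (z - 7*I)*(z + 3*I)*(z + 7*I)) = z + 7*I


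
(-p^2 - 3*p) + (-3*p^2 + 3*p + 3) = 3 - 4*p^2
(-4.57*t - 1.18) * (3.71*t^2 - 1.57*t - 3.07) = -16.9547*t^3 + 2.7971*t^2 + 15.8825*t + 3.6226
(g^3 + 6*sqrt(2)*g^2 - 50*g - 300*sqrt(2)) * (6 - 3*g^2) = -3*g^5 - 18*sqrt(2)*g^4 + 156*g^3 + 936*sqrt(2)*g^2 - 300*g - 1800*sqrt(2)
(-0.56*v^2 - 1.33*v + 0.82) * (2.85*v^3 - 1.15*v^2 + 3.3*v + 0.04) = -1.596*v^5 - 3.1465*v^4 + 2.0185*v^3 - 5.3544*v^2 + 2.6528*v + 0.0328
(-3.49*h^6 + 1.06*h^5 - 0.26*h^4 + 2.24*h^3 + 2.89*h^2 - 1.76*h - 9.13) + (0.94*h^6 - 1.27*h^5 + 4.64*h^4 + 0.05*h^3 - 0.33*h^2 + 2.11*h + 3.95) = -2.55*h^6 - 0.21*h^5 + 4.38*h^4 + 2.29*h^3 + 2.56*h^2 + 0.35*h - 5.18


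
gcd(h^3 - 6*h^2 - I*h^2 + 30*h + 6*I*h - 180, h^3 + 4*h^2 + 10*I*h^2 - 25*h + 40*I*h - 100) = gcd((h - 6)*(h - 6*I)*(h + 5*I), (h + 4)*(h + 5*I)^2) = h + 5*I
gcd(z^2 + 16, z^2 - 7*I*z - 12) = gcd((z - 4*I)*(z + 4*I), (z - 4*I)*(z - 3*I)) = z - 4*I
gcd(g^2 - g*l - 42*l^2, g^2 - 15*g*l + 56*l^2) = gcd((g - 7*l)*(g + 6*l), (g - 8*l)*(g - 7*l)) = g - 7*l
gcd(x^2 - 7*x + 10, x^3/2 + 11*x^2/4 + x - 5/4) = 1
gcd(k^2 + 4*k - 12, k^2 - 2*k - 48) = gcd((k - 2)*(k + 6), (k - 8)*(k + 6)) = k + 6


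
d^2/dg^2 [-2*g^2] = -4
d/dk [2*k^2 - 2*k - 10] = 4*k - 2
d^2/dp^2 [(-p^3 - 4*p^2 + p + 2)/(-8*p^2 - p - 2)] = 6*(-37*p^3 - 190*p^2 + 4*p + 16)/(512*p^6 + 192*p^5 + 408*p^4 + 97*p^3 + 102*p^2 + 12*p + 8)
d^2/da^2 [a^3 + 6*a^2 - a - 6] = 6*a + 12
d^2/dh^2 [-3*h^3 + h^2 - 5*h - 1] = 2 - 18*h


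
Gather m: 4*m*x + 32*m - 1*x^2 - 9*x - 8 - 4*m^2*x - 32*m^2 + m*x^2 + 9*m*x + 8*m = m^2*(-4*x - 32) + m*(x^2 + 13*x + 40) - x^2 - 9*x - 8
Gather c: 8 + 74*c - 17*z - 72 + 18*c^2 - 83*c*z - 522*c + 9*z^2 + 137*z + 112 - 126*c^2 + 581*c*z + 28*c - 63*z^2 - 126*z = -108*c^2 + c*(498*z - 420) - 54*z^2 - 6*z + 48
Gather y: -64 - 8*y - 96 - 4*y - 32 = -12*y - 192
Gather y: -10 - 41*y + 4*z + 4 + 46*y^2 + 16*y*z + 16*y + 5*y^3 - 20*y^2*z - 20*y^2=5*y^3 + y^2*(26 - 20*z) + y*(16*z - 25) + 4*z - 6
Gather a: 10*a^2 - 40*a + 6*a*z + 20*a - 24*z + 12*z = 10*a^2 + a*(6*z - 20) - 12*z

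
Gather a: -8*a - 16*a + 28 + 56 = 84 - 24*a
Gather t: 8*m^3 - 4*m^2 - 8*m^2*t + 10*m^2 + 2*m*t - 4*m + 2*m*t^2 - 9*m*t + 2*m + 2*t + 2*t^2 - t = 8*m^3 + 6*m^2 - 2*m + t^2*(2*m + 2) + t*(-8*m^2 - 7*m + 1)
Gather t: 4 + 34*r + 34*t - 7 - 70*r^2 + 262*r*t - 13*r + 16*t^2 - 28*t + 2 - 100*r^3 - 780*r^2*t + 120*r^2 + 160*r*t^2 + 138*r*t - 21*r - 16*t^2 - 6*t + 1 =-100*r^3 + 50*r^2 + 160*r*t^2 + t*(-780*r^2 + 400*r)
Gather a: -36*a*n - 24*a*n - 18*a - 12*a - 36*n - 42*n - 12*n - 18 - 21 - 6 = a*(-60*n - 30) - 90*n - 45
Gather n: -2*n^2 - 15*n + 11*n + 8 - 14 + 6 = -2*n^2 - 4*n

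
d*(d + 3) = d^2 + 3*d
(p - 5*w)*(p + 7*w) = p^2 + 2*p*w - 35*w^2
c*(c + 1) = c^2 + c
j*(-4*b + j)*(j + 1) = -4*b*j^2 - 4*b*j + j^3 + j^2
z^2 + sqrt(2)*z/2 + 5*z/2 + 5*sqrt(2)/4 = (z + 5/2)*(z + sqrt(2)/2)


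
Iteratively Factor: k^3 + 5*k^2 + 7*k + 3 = (k + 1)*(k^2 + 4*k + 3) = (k + 1)^2*(k + 3)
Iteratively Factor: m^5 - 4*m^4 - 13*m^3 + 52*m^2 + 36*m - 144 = (m + 2)*(m^4 - 6*m^3 - m^2 + 54*m - 72) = (m - 4)*(m + 2)*(m^3 - 2*m^2 - 9*m + 18) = (m - 4)*(m + 2)*(m + 3)*(m^2 - 5*m + 6) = (m - 4)*(m - 2)*(m + 2)*(m + 3)*(m - 3)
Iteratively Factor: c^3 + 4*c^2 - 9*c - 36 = (c + 3)*(c^2 + c - 12) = (c - 3)*(c + 3)*(c + 4)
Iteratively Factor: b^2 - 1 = (b - 1)*(b + 1)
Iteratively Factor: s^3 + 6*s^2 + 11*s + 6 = (s + 2)*(s^2 + 4*s + 3) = (s + 2)*(s + 3)*(s + 1)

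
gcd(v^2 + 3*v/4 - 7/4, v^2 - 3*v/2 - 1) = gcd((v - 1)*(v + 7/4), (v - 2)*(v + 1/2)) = 1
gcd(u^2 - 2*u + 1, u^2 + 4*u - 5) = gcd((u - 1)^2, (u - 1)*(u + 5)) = u - 1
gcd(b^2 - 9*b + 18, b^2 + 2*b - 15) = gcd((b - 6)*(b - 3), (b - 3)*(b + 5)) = b - 3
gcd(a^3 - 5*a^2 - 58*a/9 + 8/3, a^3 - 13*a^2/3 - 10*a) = a - 6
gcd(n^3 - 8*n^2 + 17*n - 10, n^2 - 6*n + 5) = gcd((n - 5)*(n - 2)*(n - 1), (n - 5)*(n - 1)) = n^2 - 6*n + 5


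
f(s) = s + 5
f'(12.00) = 1.00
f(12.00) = 17.00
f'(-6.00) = 1.00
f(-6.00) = -1.00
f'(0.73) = 1.00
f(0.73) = 5.73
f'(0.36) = 1.00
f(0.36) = 5.36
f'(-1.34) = 1.00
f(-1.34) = 3.66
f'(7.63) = 1.00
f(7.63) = 12.63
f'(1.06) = 1.00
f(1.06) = 6.06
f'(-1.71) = 1.00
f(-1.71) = 3.29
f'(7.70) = 1.00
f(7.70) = 12.70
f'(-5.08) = 1.00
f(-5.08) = -0.08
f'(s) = 1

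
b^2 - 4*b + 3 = (b - 3)*(b - 1)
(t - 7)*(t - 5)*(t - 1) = t^3 - 13*t^2 + 47*t - 35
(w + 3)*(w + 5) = w^2 + 8*w + 15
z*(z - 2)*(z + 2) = z^3 - 4*z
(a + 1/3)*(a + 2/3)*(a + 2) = a^3 + 3*a^2 + 20*a/9 + 4/9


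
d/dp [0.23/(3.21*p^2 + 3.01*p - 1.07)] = (-1.4766*p - 0.6923)/(3.21*p^2 + 3.01*p - 1.07)^2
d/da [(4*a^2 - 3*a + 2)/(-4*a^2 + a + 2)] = 8*(-a^2 + 4*a - 1)/(16*a^4 - 8*a^3 - 15*a^2 + 4*a + 4)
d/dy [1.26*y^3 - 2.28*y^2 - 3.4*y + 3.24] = 3.78*y^2 - 4.56*y - 3.4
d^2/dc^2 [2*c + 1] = 0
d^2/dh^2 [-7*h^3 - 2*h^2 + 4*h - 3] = -42*h - 4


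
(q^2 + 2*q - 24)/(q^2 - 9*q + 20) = (q + 6)/(q - 5)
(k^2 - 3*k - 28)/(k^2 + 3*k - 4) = (k - 7)/(k - 1)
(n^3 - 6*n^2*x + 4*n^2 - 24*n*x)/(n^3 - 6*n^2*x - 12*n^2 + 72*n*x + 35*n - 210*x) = n*(n + 4)/(n^2 - 12*n + 35)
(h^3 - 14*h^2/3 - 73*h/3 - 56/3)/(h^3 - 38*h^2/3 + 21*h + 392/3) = (h + 1)/(h - 7)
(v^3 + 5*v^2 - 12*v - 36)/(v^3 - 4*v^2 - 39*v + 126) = (v + 2)/(v - 7)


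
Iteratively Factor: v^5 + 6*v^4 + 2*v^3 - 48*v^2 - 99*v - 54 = (v + 1)*(v^4 + 5*v^3 - 3*v^2 - 45*v - 54) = (v + 1)*(v + 3)*(v^3 + 2*v^2 - 9*v - 18) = (v + 1)*(v + 3)^2*(v^2 - v - 6) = (v - 3)*(v + 1)*(v + 3)^2*(v + 2)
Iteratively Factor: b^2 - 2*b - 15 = (b - 5)*(b + 3)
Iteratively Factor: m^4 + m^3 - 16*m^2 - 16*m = (m + 4)*(m^3 - 3*m^2 - 4*m) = m*(m + 4)*(m^2 - 3*m - 4) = m*(m + 1)*(m + 4)*(m - 4)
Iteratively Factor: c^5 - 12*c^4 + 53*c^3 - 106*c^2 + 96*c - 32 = (c - 1)*(c^4 - 11*c^3 + 42*c^2 - 64*c + 32) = (c - 4)*(c - 1)*(c^3 - 7*c^2 + 14*c - 8) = (c - 4)*(c - 2)*(c - 1)*(c^2 - 5*c + 4) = (c - 4)*(c - 2)*(c - 1)^2*(c - 4)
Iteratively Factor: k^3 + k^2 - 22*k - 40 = (k + 2)*(k^2 - k - 20) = (k + 2)*(k + 4)*(k - 5)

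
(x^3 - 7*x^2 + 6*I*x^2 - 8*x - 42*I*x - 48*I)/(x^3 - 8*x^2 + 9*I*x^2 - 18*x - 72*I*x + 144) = (x + 1)/(x + 3*I)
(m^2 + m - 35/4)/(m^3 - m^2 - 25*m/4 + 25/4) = (2*m + 7)/(2*m^2 + 3*m - 5)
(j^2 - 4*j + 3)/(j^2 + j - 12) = (j - 1)/(j + 4)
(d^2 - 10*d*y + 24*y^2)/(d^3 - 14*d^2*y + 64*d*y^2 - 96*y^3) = 1/(d - 4*y)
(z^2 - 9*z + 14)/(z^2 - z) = (z^2 - 9*z + 14)/(z*(z - 1))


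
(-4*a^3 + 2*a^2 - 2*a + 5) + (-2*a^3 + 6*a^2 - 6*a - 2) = -6*a^3 + 8*a^2 - 8*a + 3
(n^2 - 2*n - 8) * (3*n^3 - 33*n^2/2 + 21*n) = 3*n^5 - 45*n^4/2 + 30*n^3 + 90*n^2 - 168*n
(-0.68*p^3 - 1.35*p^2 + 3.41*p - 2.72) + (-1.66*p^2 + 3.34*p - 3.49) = -0.68*p^3 - 3.01*p^2 + 6.75*p - 6.21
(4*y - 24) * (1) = 4*y - 24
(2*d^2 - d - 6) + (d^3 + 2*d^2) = d^3 + 4*d^2 - d - 6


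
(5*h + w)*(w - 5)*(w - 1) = 5*h*w^2 - 30*h*w + 25*h + w^3 - 6*w^2 + 5*w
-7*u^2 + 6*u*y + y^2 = (-u + y)*(7*u + y)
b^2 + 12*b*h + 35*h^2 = (b + 5*h)*(b + 7*h)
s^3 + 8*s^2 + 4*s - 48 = (s - 2)*(s + 4)*(s + 6)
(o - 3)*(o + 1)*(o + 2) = o^3 - 7*o - 6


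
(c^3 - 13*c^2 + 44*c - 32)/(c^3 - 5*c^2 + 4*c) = (c - 8)/c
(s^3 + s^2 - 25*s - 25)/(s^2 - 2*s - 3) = (s^2 - 25)/(s - 3)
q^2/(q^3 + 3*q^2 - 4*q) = q/(q^2 + 3*q - 4)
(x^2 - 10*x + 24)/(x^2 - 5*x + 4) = (x - 6)/(x - 1)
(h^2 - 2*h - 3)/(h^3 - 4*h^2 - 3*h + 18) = (h + 1)/(h^2 - h - 6)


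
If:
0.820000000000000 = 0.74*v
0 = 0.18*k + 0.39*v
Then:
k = -2.40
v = 1.11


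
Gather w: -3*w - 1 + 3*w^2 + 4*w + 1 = 3*w^2 + w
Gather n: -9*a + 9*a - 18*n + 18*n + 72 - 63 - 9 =0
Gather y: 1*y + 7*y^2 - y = 7*y^2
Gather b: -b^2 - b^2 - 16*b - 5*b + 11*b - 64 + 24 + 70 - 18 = -2*b^2 - 10*b + 12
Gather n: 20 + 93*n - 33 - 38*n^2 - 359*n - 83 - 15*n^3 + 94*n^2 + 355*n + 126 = -15*n^3 + 56*n^2 + 89*n + 30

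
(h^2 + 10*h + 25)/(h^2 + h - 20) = (h + 5)/(h - 4)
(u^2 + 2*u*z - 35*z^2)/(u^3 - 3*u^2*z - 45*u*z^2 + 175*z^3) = 1/(u - 5*z)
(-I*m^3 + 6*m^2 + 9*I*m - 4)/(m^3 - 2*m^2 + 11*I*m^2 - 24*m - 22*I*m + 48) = (-I*m^3 + 6*m^2 + 9*I*m - 4)/(m^3 + m^2*(-2 + 11*I) + m*(-24 - 22*I) + 48)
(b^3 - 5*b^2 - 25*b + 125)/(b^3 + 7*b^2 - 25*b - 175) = (b - 5)/(b + 7)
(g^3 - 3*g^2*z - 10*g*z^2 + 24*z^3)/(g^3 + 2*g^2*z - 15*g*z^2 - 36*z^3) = (g - 2*z)/(g + 3*z)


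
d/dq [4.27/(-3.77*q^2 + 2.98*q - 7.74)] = (32.1958*q - 12.7246)/(3.77*q^2 - 2.98*q + 7.74)^2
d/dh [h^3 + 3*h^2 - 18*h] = 3*h^2 + 6*h - 18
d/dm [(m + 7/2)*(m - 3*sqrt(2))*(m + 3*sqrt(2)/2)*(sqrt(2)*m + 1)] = 4*sqrt(2)*m^3 - 6*m^2 + 21*sqrt(2)*m^2/2 - 21*sqrt(2)*m - 14*m - 147*sqrt(2)/4 - 9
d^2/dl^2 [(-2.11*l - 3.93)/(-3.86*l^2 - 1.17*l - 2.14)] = ((2.11*l + 3.93)*(7.72*l + 1.17)*(15.44*l + 2.34) - (48.8676*l + 35.277)*(3.86*l^2 + 1.17*l + 2.14))/(3.86*l^2 + 1.17*l + 2.14)^3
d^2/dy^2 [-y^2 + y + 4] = -2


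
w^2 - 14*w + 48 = (w - 8)*(w - 6)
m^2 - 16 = (m - 4)*(m + 4)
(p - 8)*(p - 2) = p^2 - 10*p + 16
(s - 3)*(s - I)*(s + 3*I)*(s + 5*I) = s^4 - 3*s^3 + 7*I*s^3 - 7*s^2 - 21*I*s^2 + 21*s + 15*I*s - 45*I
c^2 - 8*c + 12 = (c - 6)*(c - 2)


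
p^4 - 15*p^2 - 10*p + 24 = (p - 4)*(p - 1)*(p + 2)*(p + 3)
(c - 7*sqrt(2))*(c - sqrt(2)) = c^2 - 8*sqrt(2)*c + 14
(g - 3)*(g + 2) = g^2 - g - 6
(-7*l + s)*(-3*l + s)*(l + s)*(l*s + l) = 21*l^4*s + 21*l^4 + 11*l^3*s^2 + 11*l^3*s - 9*l^2*s^3 - 9*l^2*s^2 + l*s^4 + l*s^3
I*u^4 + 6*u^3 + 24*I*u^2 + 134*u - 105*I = (u - 7*I)*(u - 3*I)*(u + 5*I)*(I*u + 1)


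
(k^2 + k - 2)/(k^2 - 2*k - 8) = (k - 1)/(k - 4)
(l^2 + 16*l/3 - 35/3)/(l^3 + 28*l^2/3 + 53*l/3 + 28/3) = (3*l - 5)/(3*l^2 + 7*l + 4)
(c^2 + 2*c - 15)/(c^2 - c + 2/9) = 9*(c^2 + 2*c - 15)/(9*c^2 - 9*c + 2)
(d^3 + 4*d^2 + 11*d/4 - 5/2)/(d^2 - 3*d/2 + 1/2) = (d^2 + 9*d/2 + 5)/(d - 1)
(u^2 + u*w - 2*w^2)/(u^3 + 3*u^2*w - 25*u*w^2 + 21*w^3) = (u + 2*w)/(u^2 + 4*u*w - 21*w^2)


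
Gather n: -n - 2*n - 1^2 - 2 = -3*n - 3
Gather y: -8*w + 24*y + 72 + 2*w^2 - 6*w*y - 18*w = 2*w^2 - 26*w + y*(24 - 6*w) + 72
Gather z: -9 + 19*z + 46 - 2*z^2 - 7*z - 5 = -2*z^2 + 12*z + 32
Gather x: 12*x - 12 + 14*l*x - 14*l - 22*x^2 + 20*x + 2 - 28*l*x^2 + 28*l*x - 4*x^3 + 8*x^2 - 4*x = -14*l - 4*x^3 + x^2*(-28*l - 14) + x*(42*l + 28) - 10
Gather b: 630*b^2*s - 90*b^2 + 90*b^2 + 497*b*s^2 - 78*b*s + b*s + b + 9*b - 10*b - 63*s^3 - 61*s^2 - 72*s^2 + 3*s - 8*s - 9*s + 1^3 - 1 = 630*b^2*s + b*(497*s^2 - 77*s) - 63*s^3 - 133*s^2 - 14*s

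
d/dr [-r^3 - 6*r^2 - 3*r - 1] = -3*r^2 - 12*r - 3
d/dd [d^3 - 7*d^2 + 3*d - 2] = 3*d^2 - 14*d + 3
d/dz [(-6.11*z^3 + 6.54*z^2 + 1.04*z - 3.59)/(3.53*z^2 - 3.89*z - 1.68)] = (-21.5683*z^4 + 47.5358*z^3 + 1.6826*z^2 + 3.371*z - 15.7123)/(12.4609*z^4 - 27.4634*z^3 + 3.2713*z^2 + 13.0704*z + 2.8224)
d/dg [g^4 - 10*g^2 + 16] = 4*g*(g^2 - 5)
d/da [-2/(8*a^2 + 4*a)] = (4*a + 1)/(2*a^2*(2*a + 1)^2)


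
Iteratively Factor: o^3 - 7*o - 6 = (o - 3)*(o^2 + 3*o + 2) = (o - 3)*(o + 1)*(o + 2)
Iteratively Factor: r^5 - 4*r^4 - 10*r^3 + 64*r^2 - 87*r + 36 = (r - 1)*(r^4 - 3*r^3 - 13*r^2 + 51*r - 36) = (r - 3)*(r - 1)*(r^3 - 13*r + 12) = (r - 3)*(r - 1)^2*(r^2 + r - 12) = (r - 3)^2*(r - 1)^2*(r + 4)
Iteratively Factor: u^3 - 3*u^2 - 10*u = (u - 5)*(u^2 + 2*u) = (u - 5)*(u + 2)*(u)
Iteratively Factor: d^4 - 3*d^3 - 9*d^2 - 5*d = (d + 1)*(d^3 - 4*d^2 - 5*d) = (d + 1)^2*(d^2 - 5*d) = d*(d + 1)^2*(d - 5)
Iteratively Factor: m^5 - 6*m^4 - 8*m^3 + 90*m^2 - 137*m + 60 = (m - 5)*(m^4 - m^3 - 13*m^2 + 25*m - 12) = (m - 5)*(m + 4)*(m^3 - 5*m^2 + 7*m - 3) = (m - 5)*(m - 1)*(m + 4)*(m^2 - 4*m + 3) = (m - 5)*(m - 1)^2*(m + 4)*(m - 3)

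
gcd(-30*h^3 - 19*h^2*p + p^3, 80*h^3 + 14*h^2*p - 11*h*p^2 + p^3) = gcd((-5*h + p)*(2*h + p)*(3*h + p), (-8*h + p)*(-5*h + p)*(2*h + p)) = -10*h^2 - 3*h*p + p^2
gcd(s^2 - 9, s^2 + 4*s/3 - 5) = s + 3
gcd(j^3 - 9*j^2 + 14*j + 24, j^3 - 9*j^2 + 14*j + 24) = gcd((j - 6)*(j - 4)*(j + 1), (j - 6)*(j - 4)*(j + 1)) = j^3 - 9*j^2 + 14*j + 24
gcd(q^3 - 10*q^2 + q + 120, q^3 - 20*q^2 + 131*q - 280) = q^2 - 13*q + 40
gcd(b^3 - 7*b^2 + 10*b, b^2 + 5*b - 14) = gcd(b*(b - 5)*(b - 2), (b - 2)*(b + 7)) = b - 2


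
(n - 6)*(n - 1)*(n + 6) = n^3 - n^2 - 36*n + 36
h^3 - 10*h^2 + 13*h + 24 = (h - 8)*(h - 3)*(h + 1)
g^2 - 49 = (g - 7)*(g + 7)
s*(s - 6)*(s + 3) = s^3 - 3*s^2 - 18*s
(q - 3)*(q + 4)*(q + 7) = q^3 + 8*q^2 - 5*q - 84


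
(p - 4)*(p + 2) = p^2 - 2*p - 8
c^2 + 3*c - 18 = (c - 3)*(c + 6)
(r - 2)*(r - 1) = r^2 - 3*r + 2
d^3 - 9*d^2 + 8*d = d*(d - 8)*(d - 1)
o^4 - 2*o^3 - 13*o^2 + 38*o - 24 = (o - 3)*(o - 2)*(o - 1)*(o + 4)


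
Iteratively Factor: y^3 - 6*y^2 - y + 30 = (y - 3)*(y^2 - 3*y - 10) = (y - 3)*(y + 2)*(y - 5)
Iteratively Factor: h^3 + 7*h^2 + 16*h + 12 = (h + 2)*(h^2 + 5*h + 6) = (h + 2)*(h + 3)*(h + 2)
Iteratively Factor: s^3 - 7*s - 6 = (s + 1)*(s^2 - s - 6) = (s + 1)*(s + 2)*(s - 3)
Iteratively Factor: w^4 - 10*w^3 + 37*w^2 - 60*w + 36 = (w - 3)*(w^3 - 7*w^2 + 16*w - 12) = (w - 3)*(w - 2)*(w^2 - 5*w + 6) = (w - 3)*(w - 2)^2*(w - 3)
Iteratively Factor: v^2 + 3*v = (v)*(v + 3)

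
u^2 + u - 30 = (u - 5)*(u + 6)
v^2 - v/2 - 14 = (v - 4)*(v + 7/2)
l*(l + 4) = l^2 + 4*l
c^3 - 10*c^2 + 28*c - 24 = (c - 6)*(c - 2)^2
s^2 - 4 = (s - 2)*(s + 2)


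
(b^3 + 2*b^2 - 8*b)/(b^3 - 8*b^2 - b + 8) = b*(b^2 + 2*b - 8)/(b^3 - 8*b^2 - b + 8)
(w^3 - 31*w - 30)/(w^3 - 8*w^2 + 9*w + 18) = (w + 5)/(w - 3)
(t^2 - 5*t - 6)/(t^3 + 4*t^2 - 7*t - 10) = (t - 6)/(t^2 + 3*t - 10)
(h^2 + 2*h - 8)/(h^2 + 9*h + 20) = (h - 2)/(h + 5)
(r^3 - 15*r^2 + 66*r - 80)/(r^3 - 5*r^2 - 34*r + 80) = (r - 5)/(r + 5)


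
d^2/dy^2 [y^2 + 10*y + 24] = 2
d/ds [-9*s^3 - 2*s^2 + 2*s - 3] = -27*s^2 - 4*s + 2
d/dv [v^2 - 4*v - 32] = 2*v - 4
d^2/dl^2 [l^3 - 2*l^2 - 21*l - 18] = 6*l - 4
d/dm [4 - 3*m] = -3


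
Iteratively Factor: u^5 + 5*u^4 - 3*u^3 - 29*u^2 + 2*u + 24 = (u - 1)*(u^4 + 6*u^3 + 3*u^2 - 26*u - 24) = (u - 1)*(u + 4)*(u^3 + 2*u^2 - 5*u - 6) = (u - 2)*(u - 1)*(u + 4)*(u^2 + 4*u + 3) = (u - 2)*(u - 1)*(u + 1)*(u + 4)*(u + 3)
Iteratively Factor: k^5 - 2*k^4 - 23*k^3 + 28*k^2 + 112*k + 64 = (k + 1)*(k^4 - 3*k^3 - 20*k^2 + 48*k + 64) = (k + 1)*(k + 4)*(k^3 - 7*k^2 + 8*k + 16) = (k + 1)^2*(k + 4)*(k^2 - 8*k + 16) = (k - 4)*(k + 1)^2*(k + 4)*(k - 4)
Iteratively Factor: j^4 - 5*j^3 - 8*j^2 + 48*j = (j - 4)*(j^3 - j^2 - 12*j) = (j - 4)*(j + 3)*(j^2 - 4*j) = j*(j - 4)*(j + 3)*(j - 4)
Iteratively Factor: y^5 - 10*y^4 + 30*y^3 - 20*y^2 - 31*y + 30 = (y - 3)*(y^4 - 7*y^3 + 9*y^2 + 7*y - 10) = (y - 5)*(y - 3)*(y^3 - 2*y^2 - y + 2) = (y - 5)*(y - 3)*(y + 1)*(y^2 - 3*y + 2) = (y - 5)*(y - 3)*(y - 1)*(y + 1)*(y - 2)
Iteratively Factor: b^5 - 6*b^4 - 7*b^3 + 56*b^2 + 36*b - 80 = (b - 1)*(b^4 - 5*b^3 - 12*b^2 + 44*b + 80) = (b - 1)*(b + 2)*(b^3 - 7*b^2 + 2*b + 40) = (b - 1)*(b + 2)^2*(b^2 - 9*b + 20) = (b - 5)*(b - 1)*(b + 2)^2*(b - 4)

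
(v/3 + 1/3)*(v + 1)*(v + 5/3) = v^3/3 + 11*v^2/9 + 13*v/9 + 5/9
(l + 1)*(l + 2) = l^2 + 3*l + 2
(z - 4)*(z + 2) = z^2 - 2*z - 8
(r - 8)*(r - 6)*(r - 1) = r^3 - 15*r^2 + 62*r - 48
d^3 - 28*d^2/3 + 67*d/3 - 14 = (d - 6)*(d - 7/3)*(d - 1)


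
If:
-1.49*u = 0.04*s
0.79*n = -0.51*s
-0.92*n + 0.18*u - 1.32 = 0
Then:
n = -1.45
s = 2.24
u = -0.06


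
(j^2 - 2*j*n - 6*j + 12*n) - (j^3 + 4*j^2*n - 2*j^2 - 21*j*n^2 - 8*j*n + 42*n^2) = -j^3 - 4*j^2*n + 3*j^2 + 21*j*n^2 + 6*j*n - 6*j - 42*n^2 + 12*n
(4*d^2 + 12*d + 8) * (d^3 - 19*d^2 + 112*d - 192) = 4*d^5 - 64*d^4 + 228*d^3 + 424*d^2 - 1408*d - 1536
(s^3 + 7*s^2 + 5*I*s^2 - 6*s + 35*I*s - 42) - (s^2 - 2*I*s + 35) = s^3 + 6*s^2 + 5*I*s^2 - 6*s + 37*I*s - 77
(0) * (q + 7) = 0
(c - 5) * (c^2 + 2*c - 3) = c^3 - 3*c^2 - 13*c + 15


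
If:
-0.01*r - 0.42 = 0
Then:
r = -42.00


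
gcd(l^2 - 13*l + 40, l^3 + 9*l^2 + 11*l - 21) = 1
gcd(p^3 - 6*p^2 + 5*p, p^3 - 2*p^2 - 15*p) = p^2 - 5*p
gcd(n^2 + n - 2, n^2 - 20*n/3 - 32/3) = 1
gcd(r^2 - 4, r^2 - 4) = r^2 - 4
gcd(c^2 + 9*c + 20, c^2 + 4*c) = c + 4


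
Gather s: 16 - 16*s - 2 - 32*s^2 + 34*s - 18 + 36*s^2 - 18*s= 4*s^2 - 4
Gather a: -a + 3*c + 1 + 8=-a + 3*c + 9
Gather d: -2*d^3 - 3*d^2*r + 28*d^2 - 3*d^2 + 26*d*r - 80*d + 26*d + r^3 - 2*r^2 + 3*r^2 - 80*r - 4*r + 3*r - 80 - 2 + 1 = -2*d^3 + d^2*(25 - 3*r) + d*(26*r - 54) + r^3 + r^2 - 81*r - 81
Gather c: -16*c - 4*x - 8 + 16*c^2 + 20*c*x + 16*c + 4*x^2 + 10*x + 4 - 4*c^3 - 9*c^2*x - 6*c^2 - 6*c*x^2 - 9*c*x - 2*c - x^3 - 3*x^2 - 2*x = -4*c^3 + c^2*(10 - 9*x) + c*(-6*x^2 + 11*x - 2) - x^3 + x^2 + 4*x - 4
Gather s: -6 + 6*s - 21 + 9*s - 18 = 15*s - 45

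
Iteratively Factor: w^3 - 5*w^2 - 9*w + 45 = (w - 5)*(w^2 - 9) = (w - 5)*(w + 3)*(w - 3)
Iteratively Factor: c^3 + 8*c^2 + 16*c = (c)*(c^2 + 8*c + 16) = c*(c + 4)*(c + 4)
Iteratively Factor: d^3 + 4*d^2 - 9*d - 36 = (d + 3)*(d^2 + d - 12) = (d + 3)*(d + 4)*(d - 3)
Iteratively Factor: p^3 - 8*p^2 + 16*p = (p - 4)*(p^2 - 4*p) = p*(p - 4)*(p - 4)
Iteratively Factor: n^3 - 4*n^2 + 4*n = (n - 2)*(n^2 - 2*n) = (n - 2)^2*(n)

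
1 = 1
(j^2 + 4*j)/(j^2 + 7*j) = (j + 4)/(j + 7)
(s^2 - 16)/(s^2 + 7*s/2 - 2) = 2*(s - 4)/(2*s - 1)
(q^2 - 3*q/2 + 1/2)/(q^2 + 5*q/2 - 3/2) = (q - 1)/(q + 3)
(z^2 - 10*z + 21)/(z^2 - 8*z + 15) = (z - 7)/(z - 5)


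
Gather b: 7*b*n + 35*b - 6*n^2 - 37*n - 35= b*(7*n + 35) - 6*n^2 - 37*n - 35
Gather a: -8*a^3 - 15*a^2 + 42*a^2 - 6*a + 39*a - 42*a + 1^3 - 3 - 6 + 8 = -8*a^3 + 27*a^2 - 9*a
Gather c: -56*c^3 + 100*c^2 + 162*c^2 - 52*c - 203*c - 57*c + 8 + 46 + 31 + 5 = -56*c^3 + 262*c^2 - 312*c + 90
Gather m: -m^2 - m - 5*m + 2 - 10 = -m^2 - 6*m - 8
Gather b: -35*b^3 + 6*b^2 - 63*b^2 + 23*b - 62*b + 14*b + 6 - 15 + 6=-35*b^3 - 57*b^2 - 25*b - 3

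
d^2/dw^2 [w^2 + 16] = 2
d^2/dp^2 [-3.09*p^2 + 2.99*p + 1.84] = -6.18000000000000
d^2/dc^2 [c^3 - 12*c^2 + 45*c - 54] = 6*c - 24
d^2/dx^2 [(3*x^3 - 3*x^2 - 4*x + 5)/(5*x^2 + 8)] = 2*(-220*x^3 + 735*x^2 + 1056*x - 392)/(125*x^6 + 600*x^4 + 960*x^2 + 512)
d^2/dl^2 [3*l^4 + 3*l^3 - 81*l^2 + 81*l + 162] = 36*l^2 + 18*l - 162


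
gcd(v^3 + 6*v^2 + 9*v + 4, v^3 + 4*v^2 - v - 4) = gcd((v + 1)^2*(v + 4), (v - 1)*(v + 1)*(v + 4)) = v^2 + 5*v + 4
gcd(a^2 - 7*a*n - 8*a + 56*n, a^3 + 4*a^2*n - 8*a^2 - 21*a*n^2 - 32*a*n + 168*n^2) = a - 8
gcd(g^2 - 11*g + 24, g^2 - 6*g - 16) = g - 8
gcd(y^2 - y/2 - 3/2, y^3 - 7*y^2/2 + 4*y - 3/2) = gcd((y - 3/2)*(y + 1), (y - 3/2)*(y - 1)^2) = y - 3/2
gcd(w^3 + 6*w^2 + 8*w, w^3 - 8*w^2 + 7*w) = w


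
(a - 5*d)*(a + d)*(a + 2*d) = a^3 - 2*a^2*d - 13*a*d^2 - 10*d^3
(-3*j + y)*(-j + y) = 3*j^2 - 4*j*y + y^2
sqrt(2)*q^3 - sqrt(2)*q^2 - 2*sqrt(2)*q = q*(q - 2)*(sqrt(2)*q + sqrt(2))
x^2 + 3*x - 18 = (x - 3)*(x + 6)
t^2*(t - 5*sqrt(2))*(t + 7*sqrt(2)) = t^4 + 2*sqrt(2)*t^3 - 70*t^2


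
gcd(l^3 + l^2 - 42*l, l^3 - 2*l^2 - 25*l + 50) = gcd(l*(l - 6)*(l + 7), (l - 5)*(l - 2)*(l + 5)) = 1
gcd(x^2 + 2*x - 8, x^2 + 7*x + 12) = x + 4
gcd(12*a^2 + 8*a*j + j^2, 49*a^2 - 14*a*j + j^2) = 1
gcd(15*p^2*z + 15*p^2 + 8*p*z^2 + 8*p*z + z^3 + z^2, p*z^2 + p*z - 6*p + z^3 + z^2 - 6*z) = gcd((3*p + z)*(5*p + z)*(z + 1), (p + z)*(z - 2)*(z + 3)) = 1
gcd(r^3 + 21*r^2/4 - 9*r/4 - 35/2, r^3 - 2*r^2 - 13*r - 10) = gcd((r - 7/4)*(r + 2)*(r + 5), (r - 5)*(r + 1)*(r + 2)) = r + 2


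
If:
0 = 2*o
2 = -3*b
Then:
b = -2/3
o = 0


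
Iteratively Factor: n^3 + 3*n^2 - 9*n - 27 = (n + 3)*(n^2 - 9) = (n + 3)^2*(n - 3)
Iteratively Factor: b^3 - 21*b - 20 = (b - 5)*(b^2 + 5*b + 4) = (b - 5)*(b + 4)*(b + 1)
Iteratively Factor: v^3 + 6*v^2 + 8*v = (v)*(v^2 + 6*v + 8) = v*(v + 4)*(v + 2)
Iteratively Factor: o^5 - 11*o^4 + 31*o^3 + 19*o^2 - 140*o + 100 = (o - 5)*(o^4 - 6*o^3 + o^2 + 24*o - 20) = (o - 5)*(o + 2)*(o^3 - 8*o^2 + 17*o - 10) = (o - 5)*(o - 2)*(o + 2)*(o^2 - 6*o + 5) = (o - 5)*(o - 2)*(o - 1)*(o + 2)*(o - 5)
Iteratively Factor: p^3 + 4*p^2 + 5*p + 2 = (p + 1)*(p^2 + 3*p + 2) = (p + 1)^2*(p + 2)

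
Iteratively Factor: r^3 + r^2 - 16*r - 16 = (r + 4)*(r^2 - 3*r - 4) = (r - 4)*(r + 4)*(r + 1)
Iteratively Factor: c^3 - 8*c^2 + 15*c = (c)*(c^2 - 8*c + 15) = c*(c - 5)*(c - 3)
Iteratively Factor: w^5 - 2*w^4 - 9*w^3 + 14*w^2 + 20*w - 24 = (w - 1)*(w^4 - w^3 - 10*w^2 + 4*w + 24) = (w - 1)*(w + 2)*(w^3 - 3*w^2 - 4*w + 12) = (w - 1)*(w + 2)^2*(w^2 - 5*w + 6) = (w - 3)*(w - 1)*(w + 2)^2*(w - 2)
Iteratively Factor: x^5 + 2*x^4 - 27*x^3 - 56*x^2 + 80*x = (x - 1)*(x^4 + 3*x^3 - 24*x^2 - 80*x) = x*(x - 1)*(x^3 + 3*x^2 - 24*x - 80) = x*(x - 5)*(x - 1)*(x^2 + 8*x + 16) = x*(x - 5)*(x - 1)*(x + 4)*(x + 4)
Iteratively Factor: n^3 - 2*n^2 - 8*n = (n)*(n^2 - 2*n - 8) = n*(n + 2)*(n - 4)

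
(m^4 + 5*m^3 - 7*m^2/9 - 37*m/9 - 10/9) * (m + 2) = m^5 + 7*m^4 + 83*m^3/9 - 17*m^2/3 - 28*m/3 - 20/9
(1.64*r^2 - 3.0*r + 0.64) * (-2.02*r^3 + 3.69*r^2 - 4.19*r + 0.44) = -3.3128*r^5 + 12.1116*r^4 - 19.2344*r^3 + 15.6532*r^2 - 4.0016*r + 0.2816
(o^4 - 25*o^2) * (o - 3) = o^5 - 3*o^4 - 25*o^3 + 75*o^2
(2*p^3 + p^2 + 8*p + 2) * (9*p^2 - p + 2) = 18*p^5 + 7*p^4 + 75*p^3 + 12*p^2 + 14*p + 4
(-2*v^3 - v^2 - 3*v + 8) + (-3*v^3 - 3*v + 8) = -5*v^3 - v^2 - 6*v + 16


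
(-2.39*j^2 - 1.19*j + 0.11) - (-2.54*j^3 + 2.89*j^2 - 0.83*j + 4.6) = 2.54*j^3 - 5.28*j^2 - 0.36*j - 4.49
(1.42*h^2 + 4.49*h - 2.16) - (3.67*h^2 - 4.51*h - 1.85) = -2.25*h^2 + 9.0*h - 0.31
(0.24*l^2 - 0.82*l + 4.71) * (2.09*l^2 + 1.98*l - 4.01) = 0.5016*l^4 - 1.2386*l^3 + 7.2579*l^2 + 12.614*l - 18.8871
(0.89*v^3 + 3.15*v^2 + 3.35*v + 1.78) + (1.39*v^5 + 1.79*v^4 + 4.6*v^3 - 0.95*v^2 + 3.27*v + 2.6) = 1.39*v^5 + 1.79*v^4 + 5.49*v^3 + 2.2*v^2 + 6.62*v + 4.38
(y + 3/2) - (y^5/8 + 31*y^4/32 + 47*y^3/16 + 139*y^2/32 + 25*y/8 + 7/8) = -y^5/8 - 31*y^4/32 - 47*y^3/16 - 139*y^2/32 - 17*y/8 + 5/8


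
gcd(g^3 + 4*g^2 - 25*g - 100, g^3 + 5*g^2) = g + 5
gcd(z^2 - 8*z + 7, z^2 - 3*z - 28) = z - 7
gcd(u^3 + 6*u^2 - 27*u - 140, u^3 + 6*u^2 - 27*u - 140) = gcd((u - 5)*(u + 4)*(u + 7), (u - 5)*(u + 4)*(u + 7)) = u^3 + 6*u^2 - 27*u - 140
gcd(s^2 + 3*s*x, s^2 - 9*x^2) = s + 3*x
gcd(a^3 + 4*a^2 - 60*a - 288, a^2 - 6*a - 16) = a - 8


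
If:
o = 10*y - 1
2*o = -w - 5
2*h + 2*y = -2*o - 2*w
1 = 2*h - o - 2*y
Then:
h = -8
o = -43/3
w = 71/3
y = -4/3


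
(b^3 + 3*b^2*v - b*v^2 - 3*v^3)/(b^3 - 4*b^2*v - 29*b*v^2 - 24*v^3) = (-b + v)/(-b + 8*v)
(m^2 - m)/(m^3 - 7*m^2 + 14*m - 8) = m/(m^2 - 6*m + 8)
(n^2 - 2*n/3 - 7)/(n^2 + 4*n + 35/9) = 3*(n - 3)/(3*n + 5)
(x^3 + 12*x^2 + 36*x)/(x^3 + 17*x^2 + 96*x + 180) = x/(x + 5)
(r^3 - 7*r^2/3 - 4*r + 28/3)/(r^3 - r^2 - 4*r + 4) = (r - 7/3)/(r - 1)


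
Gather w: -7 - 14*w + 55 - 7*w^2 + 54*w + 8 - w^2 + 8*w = -8*w^2 + 48*w + 56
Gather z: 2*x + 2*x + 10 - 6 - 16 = 4*x - 12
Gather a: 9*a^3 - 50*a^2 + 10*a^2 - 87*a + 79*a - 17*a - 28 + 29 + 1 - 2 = 9*a^3 - 40*a^2 - 25*a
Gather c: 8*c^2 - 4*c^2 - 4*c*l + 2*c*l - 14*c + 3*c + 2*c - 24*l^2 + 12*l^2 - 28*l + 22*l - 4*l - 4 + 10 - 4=4*c^2 + c*(-2*l - 9) - 12*l^2 - 10*l + 2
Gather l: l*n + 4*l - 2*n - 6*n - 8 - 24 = l*(n + 4) - 8*n - 32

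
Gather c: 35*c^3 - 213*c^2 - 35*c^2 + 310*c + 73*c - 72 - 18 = 35*c^3 - 248*c^2 + 383*c - 90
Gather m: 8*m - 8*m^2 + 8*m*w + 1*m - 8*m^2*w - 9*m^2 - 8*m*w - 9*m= m^2*(-8*w - 17)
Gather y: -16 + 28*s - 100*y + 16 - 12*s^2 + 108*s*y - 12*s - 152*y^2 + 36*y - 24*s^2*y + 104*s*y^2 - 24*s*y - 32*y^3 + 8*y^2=-12*s^2 + 16*s - 32*y^3 + y^2*(104*s - 144) + y*(-24*s^2 + 84*s - 64)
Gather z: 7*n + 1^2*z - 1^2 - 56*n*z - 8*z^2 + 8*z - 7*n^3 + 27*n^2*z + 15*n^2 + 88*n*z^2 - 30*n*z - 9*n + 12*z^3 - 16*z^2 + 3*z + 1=-7*n^3 + 15*n^2 - 2*n + 12*z^3 + z^2*(88*n - 24) + z*(27*n^2 - 86*n + 12)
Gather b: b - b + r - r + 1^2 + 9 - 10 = 0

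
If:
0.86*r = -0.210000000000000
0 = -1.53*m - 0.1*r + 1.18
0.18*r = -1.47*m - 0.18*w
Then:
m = 0.79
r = -0.24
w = -6.18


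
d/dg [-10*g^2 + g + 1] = 1 - 20*g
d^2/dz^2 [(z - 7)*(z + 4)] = 2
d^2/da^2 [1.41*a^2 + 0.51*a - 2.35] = 2.82000000000000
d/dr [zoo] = 0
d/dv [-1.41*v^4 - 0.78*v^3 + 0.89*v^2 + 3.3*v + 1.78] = -5.64*v^3 - 2.34*v^2 + 1.78*v + 3.3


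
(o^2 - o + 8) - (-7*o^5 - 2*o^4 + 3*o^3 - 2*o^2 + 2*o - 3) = 7*o^5 + 2*o^4 - 3*o^3 + 3*o^2 - 3*o + 11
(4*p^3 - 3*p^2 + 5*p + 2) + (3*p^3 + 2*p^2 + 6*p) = 7*p^3 - p^2 + 11*p + 2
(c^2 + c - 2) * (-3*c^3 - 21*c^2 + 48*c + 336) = -3*c^5 - 24*c^4 + 33*c^3 + 426*c^2 + 240*c - 672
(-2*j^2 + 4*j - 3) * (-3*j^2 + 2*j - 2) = 6*j^4 - 16*j^3 + 21*j^2 - 14*j + 6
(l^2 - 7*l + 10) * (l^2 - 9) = l^4 - 7*l^3 + l^2 + 63*l - 90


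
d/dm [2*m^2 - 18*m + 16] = 4*m - 18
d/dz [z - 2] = 1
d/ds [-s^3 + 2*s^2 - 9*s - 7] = -3*s^2 + 4*s - 9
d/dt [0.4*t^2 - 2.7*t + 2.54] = 0.8*t - 2.7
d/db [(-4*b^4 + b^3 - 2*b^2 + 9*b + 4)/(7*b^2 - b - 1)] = (-56*b^5 + 19*b^4 + 14*b^3 - 64*b^2 - 52*b - 5)/(49*b^4 - 14*b^3 - 13*b^2 + 2*b + 1)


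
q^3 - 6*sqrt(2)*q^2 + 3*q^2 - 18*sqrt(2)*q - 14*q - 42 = (q + 3)*(q - 7*sqrt(2))*(q + sqrt(2))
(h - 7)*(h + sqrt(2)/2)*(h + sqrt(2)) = h^3 - 7*h^2 + 3*sqrt(2)*h^2/2 - 21*sqrt(2)*h/2 + h - 7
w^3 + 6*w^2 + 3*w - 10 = (w - 1)*(w + 2)*(w + 5)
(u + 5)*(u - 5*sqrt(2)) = u^2 - 5*sqrt(2)*u + 5*u - 25*sqrt(2)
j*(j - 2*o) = j^2 - 2*j*o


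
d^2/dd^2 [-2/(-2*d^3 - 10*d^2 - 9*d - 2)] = 4*(-2*(3*d + 5)*(2*d^3 + 10*d^2 + 9*d + 2) + (6*d^2 + 20*d + 9)^2)/(2*d^3 + 10*d^2 + 9*d + 2)^3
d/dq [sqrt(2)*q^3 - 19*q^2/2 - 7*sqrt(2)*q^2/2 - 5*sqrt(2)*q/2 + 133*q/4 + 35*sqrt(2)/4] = 3*sqrt(2)*q^2 - 19*q - 7*sqrt(2)*q - 5*sqrt(2)/2 + 133/4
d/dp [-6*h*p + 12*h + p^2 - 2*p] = -6*h + 2*p - 2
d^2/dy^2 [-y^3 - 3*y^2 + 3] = -6*y - 6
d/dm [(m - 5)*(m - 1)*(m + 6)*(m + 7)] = 4*m^3 + 21*m^2 - 62*m - 187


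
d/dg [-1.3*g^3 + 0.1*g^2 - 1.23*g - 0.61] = -3.9*g^2 + 0.2*g - 1.23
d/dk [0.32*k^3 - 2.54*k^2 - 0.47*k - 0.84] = 0.96*k^2 - 5.08*k - 0.47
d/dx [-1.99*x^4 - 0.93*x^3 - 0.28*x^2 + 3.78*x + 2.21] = -7.96*x^3 - 2.79*x^2 - 0.56*x + 3.78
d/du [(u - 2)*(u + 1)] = 2*u - 1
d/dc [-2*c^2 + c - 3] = 1 - 4*c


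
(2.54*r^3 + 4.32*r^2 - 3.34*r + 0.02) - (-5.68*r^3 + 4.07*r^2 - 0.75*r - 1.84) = 8.22*r^3 + 0.25*r^2 - 2.59*r + 1.86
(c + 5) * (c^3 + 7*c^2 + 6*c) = c^4 + 12*c^3 + 41*c^2 + 30*c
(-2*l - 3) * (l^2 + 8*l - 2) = -2*l^3 - 19*l^2 - 20*l + 6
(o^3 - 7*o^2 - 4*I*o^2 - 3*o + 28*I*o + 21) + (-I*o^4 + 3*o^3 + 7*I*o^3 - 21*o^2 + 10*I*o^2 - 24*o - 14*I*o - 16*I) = -I*o^4 + 4*o^3 + 7*I*o^3 - 28*o^2 + 6*I*o^2 - 27*o + 14*I*o + 21 - 16*I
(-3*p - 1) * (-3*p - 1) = 9*p^2 + 6*p + 1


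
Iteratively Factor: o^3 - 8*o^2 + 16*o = (o - 4)*(o^2 - 4*o) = (o - 4)^2*(o)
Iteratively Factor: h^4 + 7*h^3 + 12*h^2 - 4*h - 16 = (h + 4)*(h^3 + 3*h^2 - 4) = (h + 2)*(h + 4)*(h^2 + h - 2) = (h - 1)*(h + 2)*(h + 4)*(h + 2)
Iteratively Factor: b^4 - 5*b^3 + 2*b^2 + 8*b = (b + 1)*(b^3 - 6*b^2 + 8*b) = b*(b + 1)*(b^2 - 6*b + 8) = b*(b - 4)*(b + 1)*(b - 2)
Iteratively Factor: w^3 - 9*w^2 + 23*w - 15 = (w - 3)*(w^2 - 6*w + 5) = (w - 5)*(w - 3)*(w - 1)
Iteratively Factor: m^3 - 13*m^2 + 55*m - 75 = (m - 3)*(m^2 - 10*m + 25) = (m - 5)*(m - 3)*(m - 5)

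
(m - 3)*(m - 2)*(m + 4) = m^3 - m^2 - 14*m + 24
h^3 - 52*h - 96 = (h - 8)*(h + 2)*(h + 6)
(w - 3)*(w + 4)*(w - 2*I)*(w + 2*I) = w^4 + w^3 - 8*w^2 + 4*w - 48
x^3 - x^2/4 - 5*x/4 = x*(x - 5/4)*(x + 1)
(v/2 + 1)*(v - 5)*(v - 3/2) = v^3/2 - 9*v^2/4 - 11*v/4 + 15/2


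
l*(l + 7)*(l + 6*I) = l^3 + 7*l^2 + 6*I*l^2 + 42*I*l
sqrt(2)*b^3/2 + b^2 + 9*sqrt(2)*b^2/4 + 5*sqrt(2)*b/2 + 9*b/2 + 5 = (b + 2)*(b + 5/2)*(sqrt(2)*b/2 + 1)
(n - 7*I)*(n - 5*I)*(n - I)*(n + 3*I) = n^4 - 10*I*n^3 - 8*n^2 - 106*I*n - 105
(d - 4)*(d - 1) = d^2 - 5*d + 4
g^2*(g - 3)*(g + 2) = g^4 - g^3 - 6*g^2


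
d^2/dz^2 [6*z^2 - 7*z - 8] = 12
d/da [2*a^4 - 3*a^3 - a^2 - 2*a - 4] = 8*a^3 - 9*a^2 - 2*a - 2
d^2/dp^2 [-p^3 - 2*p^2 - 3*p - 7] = -6*p - 4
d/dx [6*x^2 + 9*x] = 12*x + 9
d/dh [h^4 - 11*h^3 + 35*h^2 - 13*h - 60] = 4*h^3 - 33*h^2 + 70*h - 13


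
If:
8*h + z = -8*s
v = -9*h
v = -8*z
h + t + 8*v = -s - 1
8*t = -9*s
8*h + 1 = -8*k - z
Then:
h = 512/36279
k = -40951/290232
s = -584/36279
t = 73/4031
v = -512/4031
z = 64/4031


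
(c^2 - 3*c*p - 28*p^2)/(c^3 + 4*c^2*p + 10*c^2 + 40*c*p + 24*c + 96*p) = (c - 7*p)/(c^2 + 10*c + 24)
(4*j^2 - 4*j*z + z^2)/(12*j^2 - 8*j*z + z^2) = (-2*j + z)/(-6*j + z)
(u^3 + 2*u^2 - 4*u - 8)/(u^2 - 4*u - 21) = (-u^3 - 2*u^2 + 4*u + 8)/(-u^2 + 4*u + 21)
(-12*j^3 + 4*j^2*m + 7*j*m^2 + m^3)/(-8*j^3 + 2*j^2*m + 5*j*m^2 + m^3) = (6*j + m)/(4*j + m)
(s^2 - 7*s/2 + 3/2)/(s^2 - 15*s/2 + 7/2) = (s - 3)/(s - 7)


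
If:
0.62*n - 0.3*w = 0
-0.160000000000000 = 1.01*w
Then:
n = -0.08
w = -0.16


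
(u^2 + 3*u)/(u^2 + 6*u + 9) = u/(u + 3)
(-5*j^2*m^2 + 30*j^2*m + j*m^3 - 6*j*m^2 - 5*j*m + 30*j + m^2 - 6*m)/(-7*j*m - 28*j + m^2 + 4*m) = (5*j^2*m^2 - 30*j^2*m - j*m^3 + 6*j*m^2 + 5*j*m - 30*j - m^2 + 6*m)/(7*j*m + 28*j - m^2 - 4*m)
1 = 1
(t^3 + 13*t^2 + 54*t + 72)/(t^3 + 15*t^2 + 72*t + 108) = (t + 4)/(t + 6)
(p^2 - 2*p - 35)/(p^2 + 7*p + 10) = (p - 7)/(p + 2)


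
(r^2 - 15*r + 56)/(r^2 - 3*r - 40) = (r - 7)/(r + 5)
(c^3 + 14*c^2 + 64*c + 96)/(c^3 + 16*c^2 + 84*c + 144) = (c + 4)/(c + 6)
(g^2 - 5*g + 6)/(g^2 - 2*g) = (g - 3)/g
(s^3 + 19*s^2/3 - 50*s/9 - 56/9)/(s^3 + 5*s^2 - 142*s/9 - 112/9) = (3*s - 4)/(3*s - 8)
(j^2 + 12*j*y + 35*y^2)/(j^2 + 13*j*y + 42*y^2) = (j + 5*y)/(j + 6*y)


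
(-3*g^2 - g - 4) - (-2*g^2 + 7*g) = -g^2 - 8*g - 4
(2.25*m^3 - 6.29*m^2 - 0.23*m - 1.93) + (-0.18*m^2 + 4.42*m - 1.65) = 2.25*m^3 - 6.47*m^2 + 4.19*m - 3.58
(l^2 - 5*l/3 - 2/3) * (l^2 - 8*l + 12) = l^4 - 29*l^3/3 + 74*l^2/3 - 44*l/3 - 8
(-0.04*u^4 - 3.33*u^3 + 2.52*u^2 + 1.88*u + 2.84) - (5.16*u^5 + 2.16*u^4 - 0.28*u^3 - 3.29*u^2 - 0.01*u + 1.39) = -5.16*u^5 - 2.2*u^4 - 3.05*u^3 + 5.81*u^2 + 1.89*u + 1.45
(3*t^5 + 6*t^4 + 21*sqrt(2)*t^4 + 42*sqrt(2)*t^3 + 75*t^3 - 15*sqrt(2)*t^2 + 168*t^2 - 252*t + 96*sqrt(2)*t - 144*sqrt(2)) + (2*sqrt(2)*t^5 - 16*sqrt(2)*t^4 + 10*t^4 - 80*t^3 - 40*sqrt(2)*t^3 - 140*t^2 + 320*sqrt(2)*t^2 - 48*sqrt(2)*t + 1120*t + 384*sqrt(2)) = 2*sqrt(2)*t^5 + 3*t^5 + 5*sqrt(2)*t^4 + 16*t^4 - 5*t^3 + 2*sqrt(2)*t^3 + 28*t^2 + 305*sqrt(2)*t^2 + 48*sqrt(2)*t + 868*t + 240*sqrt(2)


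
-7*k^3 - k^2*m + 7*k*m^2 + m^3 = (-k + m)*(k + m)*(7*k + m)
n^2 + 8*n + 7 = (n + 1)*(n + 7)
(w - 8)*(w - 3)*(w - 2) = w^3 - 13*w^2 + 46*w - 48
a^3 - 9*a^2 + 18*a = a*(a - 6)*(a - 3)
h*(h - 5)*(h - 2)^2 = h^4 - 9*h^3 + 24*h^2 - 20*h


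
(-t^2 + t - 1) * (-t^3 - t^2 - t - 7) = t^5 + t^3 + 7*t^2 - 6*t + 7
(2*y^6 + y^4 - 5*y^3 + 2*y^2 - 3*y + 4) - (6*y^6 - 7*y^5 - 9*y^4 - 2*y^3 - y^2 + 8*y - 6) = -4*y^6 + 7*y^5 + 10*y^4 - 3*y^3 + 3*y^2 - 11*y + 10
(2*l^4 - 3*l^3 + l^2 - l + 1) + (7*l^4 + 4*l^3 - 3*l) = 9*l^4 + l^3 + l^2 - 4*l + 1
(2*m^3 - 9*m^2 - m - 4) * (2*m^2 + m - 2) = 4*m^5 - 16*m^4 - 15*m^3 + 9*m^2 - 2*m + 8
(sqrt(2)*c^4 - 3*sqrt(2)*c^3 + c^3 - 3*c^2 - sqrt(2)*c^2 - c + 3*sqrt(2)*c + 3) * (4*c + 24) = 4*sqrt(2)*c^5 + 4*c^4 + 12*sqrt(2)*c^4 - 76*sqrt(2)*c^3 + 12*c^3 - 76*c^2 - 12*sqrt(2)*c^2 - 12*c + 72*sqrt(2)*c + 72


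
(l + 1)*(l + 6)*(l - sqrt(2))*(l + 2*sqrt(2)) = l^4 + sqrt(2)*l^3 + 7*l^3 + 2*l^2 + 7*sqrt(2)*l^2 - 28*l + 6*sqrt(2)*l - 24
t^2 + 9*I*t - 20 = (t + 4*I)*(t + 5*I)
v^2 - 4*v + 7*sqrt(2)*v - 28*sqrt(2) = (v - 4)*(v + 7*sqrt(2))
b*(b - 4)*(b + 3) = b^3 - b^2 - 12*b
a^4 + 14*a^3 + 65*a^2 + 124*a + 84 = (a + 2)^2*(a + 3)*(a + 7)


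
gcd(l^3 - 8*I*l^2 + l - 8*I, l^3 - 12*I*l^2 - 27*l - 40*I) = l^2 - 7*I*l + 8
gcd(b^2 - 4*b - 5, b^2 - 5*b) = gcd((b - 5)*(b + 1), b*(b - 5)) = b - 5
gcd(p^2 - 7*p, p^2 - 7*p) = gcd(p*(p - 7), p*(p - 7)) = p^2 - 7*p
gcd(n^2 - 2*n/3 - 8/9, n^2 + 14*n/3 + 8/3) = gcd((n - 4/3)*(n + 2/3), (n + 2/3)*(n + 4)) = n + 2/3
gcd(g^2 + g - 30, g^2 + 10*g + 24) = g + 6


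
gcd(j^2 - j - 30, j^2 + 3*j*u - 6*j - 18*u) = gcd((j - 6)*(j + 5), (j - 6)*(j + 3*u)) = j - 6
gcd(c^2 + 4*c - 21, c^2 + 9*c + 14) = c + 7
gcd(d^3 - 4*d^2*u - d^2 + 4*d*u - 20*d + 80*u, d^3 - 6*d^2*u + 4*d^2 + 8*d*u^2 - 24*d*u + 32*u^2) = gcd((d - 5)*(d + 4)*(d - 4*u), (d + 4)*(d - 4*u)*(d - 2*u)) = -d^2 + 4*d*u - 4*d + 16*u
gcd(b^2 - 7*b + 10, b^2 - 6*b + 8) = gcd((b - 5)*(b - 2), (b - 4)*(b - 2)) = b - 2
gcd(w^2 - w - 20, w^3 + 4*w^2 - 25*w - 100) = w^2 - w - 20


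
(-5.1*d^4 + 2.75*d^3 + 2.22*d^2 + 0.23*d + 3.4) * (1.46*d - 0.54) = -7.446*d^5 + 6.769*d^4 + 1.7562*d^3 - 0.863*d^2 + 4.8398*d - 1.836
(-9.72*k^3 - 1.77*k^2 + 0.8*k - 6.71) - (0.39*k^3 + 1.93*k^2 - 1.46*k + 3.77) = -10.11*k^3 - 3.7*k^2 + 2.26*k - 10.48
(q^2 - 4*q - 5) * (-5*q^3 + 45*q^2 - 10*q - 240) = -5*q^5 + 65*q^4 - 165*q^3 - 425*q^2 + 1010*q + 1200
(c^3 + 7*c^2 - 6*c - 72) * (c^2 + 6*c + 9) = c^5 + 13*c^4 + 45*c^3 - 45*c^2 - 486*c - 648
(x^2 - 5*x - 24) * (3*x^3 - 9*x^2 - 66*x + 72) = 3*x^5 - 24*x^4 - 93*x^3 + 618*x^2 + 1224*x - 1728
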